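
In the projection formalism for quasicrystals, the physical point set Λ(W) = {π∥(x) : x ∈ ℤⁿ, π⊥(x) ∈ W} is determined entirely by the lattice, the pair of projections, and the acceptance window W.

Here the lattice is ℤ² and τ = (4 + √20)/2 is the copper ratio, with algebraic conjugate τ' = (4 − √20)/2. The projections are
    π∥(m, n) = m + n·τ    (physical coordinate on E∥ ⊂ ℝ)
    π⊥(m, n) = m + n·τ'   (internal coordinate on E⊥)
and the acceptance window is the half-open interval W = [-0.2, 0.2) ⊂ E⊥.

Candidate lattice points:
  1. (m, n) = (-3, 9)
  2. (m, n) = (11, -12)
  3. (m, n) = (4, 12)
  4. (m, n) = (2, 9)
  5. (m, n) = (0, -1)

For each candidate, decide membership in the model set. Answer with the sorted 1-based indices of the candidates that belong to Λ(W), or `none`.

Numerically τ ≈ 4.23607 and τ' = −1/τ ≈ -0.23607.
candidate 1: (m,n)=(-3,9) → π∥ = -3+9·τ ≈ 35.12461, π⊥ = -3+9·τ' ≈ -5.12461 ∉ [-0.2, 0.2) ⇒ out
candidate 2: (m,n)=(11,-12) → π∥ = 11-12·τ ≈ -39.83282, π⊥ = 11-12·τ' ≈ 13.83282 ∉ [-0.2, 0.2) ⇒ out
candidate 3: (m,n)=(4,12) → π∥ = 4+12·τ ≈ 54.83282, π⊥ = 4+12·τ' ≈ 1.16718 ∉ [-0.2, 0.2) ⇒ out
candidate 4: (m,n)=(2,9) → π∥ = 2+9·τ ≈ 40.12461, π⊥ = 2+9·τ' ≈ -0.12461 ∈ [-0.2, 0.2) ⇒ IN Λ
candidate 5: (m,n)=(0,-1) → π∥ = 0-1·τ ≈ -4.23607, π⊥ = 0-1·τ' ≈ 0.23607 ∉ [-0.2, 0.2) ⇒ out

4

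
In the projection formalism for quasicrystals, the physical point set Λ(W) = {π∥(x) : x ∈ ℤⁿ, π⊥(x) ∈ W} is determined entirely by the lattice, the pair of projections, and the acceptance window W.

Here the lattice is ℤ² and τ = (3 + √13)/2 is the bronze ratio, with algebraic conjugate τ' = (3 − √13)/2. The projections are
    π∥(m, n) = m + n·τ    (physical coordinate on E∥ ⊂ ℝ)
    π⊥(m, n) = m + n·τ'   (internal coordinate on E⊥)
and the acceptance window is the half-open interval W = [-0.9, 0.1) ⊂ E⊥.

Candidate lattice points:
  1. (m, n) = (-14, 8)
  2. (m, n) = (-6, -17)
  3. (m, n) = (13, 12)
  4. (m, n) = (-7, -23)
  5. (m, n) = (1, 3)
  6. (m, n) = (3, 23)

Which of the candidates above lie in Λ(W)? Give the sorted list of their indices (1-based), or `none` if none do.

Numerically τ ≈ 3.3028 and τ' = −1/τ ≈ -0.3028.
[1] lift (-14,8): star map gives -16.4222; window check -0.9 ≤ -16.4222 < 0.1 is false → out
[2] lift (-6,-17): star map gives -0.8528; window check -0.9 ≤ -0.8528 < 0.1 is true → IN Λ
[3] lift (13,12): star map gives 9.3667; window check -0.9 ≤ 9.3667 < 0.1 is false → out
[4] lift (-7,-23): star map gives -0.0362; window check -0.9 ≤ -0.0362 < 0.1 is true → IN Λ
[5] lift (1,3): star map gives 0.0917; window check -0.9 ≤ 0.0917 < 0.1 is true → IN Λ
[6] lift (3,23): star map gives -3.9638; window check -0.9 ≤ -3.9638 < 0.1 is false → out

2, 4, 5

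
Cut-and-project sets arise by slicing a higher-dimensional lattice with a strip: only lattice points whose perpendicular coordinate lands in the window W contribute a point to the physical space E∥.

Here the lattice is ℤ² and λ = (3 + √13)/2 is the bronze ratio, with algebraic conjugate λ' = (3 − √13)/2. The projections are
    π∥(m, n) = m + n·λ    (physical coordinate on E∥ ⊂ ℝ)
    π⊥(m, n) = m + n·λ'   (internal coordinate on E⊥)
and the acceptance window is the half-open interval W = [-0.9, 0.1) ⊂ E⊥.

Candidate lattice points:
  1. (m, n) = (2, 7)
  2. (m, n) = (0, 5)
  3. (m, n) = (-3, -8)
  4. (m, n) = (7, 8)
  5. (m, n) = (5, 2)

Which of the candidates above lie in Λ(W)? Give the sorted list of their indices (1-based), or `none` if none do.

Compute λ' = (3−√13)/2 = -0.302776, so π⊥(m,n) = m -0.302776·n.
candidate 1: (m,n)=(2,7) → π∥ = 2+7·λ ≈ 25.119429, π⊥ = 2+7·λ' ≈ -0.119429 ∈ [-0.9, 0.1) ⇒ IN Λ
candidate 2: (m,n)=(0,5) → π∥ = 0+5·λ ≈ 16.513878, π⊥ = 0+5·λ' ≈ -1.513878 ∉ [-0.9, 0.1) ⇒ out
candidate 3: (m,n)=(-3,-8) → π∥ = -3-8·λ ≈ -29.422205, π⊥ = -3-8·λ' ≈ -0.577795 ∈ [-0.9, 0.1) ⇒ IN Λ
candidate 4: (m,n)=(7,8) → π∥ = 7+8·λ ≈ 33.422205, π⊥ = 7+8·λ' ≈ 4.577795 ∉ [-0.9, 0.1) ⇒ out
candidate 5: (m,n)=(5,2) → π∥ = 5+2·λ ≈ 11.605551, π⊥ = 5+2·λ' ≈ 4.394449 ∉ [-0.9, 0.1) ⇒ out

1, 3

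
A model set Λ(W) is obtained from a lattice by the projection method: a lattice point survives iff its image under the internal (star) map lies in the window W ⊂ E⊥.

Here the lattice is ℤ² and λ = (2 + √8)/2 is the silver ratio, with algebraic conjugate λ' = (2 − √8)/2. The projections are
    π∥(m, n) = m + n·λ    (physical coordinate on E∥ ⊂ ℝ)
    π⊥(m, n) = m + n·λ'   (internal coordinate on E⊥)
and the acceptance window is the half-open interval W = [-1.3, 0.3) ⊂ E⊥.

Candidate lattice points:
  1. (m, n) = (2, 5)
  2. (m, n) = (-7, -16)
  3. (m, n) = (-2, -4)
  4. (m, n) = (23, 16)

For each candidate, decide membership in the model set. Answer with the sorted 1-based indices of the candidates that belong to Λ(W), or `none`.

Compute λ' = (2−√8)/2 = -0.414214, so π⊥(m,n) = m -0.414214·n.
candidate 1: (m,n)=(2,5) → π∥ = 2+5·λ ≈ 14.071068, π⊥ = 2+5·λ' ≈ -0.071068 ∈ [-1.3, 0.3) ⇒ IN Λ
candidate 2: (m,n)=(-7,-16) → π∥ = -7-16·λ ≈ -45.627417, π⊥ = -7-16·λ' ≈ -0.372583 ∈ [-1.3, 0.3) ⇒ IN Λ
candidate 3: (m,n)=(-2,-4) → π∥ = -2-4·λ ≈ -11.656854, π⊥ = -2-4·λ' ≈ -0.343146 ∈ [-1.3, 0.3) ⇒ IN Λ
candidate 4: (m,n)=(23,16) → π∥ = 23+16·λ ≈ 61.627417, π⊥ = 23+16·λ' ≈ 16.372583 ∉ [-1.3, 0.3) ⇒ out

1, 2, 3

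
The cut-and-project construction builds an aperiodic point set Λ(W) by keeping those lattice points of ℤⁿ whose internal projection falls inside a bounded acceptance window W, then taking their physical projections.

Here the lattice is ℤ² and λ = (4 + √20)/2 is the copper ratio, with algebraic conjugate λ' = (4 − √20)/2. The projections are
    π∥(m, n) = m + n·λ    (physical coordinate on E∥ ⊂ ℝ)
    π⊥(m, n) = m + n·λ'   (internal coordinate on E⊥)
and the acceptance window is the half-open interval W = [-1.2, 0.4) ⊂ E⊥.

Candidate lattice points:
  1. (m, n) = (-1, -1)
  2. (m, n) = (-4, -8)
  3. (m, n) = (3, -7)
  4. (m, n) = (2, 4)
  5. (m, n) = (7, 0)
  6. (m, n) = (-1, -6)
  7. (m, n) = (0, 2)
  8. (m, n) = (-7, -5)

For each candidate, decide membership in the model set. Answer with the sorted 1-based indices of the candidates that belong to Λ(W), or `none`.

λ' = (4−√20)/2 ≈ -0.2361.
#1 (-1,-1): internal coord -1 + (-1)·λ' = -0.7639; -0.7639 ∈ [-1.2, 0.4) → IN Λ
#2 (-4,-8): internal coord -4 + (-8)·λ' = -2.1115; -2.1115 ∉ [-1.2, 0.4) → out
#3 (3,-7): internal coord 3 + (-7)·λ' = +4.6525; +4.6525 ∉ [-1.2, 0.4) → out
#4 (2,4): internal coord 2 + (4)·λ' = +1.0557; +1.0557 ∉ [-1.2, 0.4) → out
#5 (7,0): internal coord 7 + (0)·λ' = +7.0000; +7.0000 ∉ [-1.2, 0.4) → out
#6 (-1,-6): internal coord -1 + (-6)·λ' = +0.4164; +0.4164 ∉ [-1.2, 0.4) → out
#7 (0,2): internal coord 0 + (2)·λ' = -0.4721; -0.4721 ∈ [-1.2, 0.4) → IN Λ
#8 (-7,-5): internal coord -7 + (-5)·λ' = -5.8197; -5.8197 ∉ [-1.2, 0.4) → out

1, 7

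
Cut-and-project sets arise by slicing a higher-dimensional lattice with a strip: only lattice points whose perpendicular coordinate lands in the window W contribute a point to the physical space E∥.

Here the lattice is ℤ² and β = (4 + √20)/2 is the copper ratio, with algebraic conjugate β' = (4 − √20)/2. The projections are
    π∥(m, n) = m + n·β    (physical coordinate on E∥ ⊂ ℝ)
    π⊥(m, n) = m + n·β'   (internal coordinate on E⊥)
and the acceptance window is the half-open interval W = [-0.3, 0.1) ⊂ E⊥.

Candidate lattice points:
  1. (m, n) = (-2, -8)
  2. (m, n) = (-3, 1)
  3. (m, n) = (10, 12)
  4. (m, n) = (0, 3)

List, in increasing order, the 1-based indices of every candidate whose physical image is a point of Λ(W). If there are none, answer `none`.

β' = (4−√20)/2 ≈ -0.236068.
[1] lift (-2,-8): star map gives -0.111456; window check -0.3 ≤ -0.111456 < 0.1 is true → IN Λ
[2] lift (-3,1): star map gives -3.236068; window check -0.3 ≤ -3.236068 < 0.1 is false → out
[3] lift (10,12): star map gives 7.167184; window check -0.3 ≤ 7.167184 < 0.1 is false → out
[4] lift (0,3): star map gives -0.708204; window check -0.3 ≤ -0.708204 < 0.1 is false → out

1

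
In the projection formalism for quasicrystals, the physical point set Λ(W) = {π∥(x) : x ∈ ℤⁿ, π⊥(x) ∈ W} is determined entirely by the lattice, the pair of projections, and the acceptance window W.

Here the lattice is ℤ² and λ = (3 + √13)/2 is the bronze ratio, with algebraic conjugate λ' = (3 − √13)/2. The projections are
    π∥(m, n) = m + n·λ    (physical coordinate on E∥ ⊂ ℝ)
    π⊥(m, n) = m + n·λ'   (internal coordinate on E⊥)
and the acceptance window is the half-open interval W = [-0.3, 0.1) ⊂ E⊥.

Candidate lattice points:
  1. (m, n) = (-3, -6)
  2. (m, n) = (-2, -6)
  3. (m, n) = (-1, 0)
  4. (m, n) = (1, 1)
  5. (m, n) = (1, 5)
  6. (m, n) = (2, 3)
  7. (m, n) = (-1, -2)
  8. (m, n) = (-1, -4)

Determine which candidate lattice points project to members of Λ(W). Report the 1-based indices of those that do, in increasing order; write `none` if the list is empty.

Compute λ' = (3−√13)/2 = -0.3028, so π⊥(m,n) = m -0.3028·n.
[1] lift (-3,-6): star map gives -1.1833; window check -0.3 ≤ -1.1833 < 0.1 is false → out
[2] lift (-2,-6): star map gives -0.1833; window check -0.3 ≤ -0.1833 < 0.1 is true → IN Λ
[3] lift (-1,0): star map gives -1.0000; window check -0.3 ≤ -1.0000 < 0.1 is false → out
[4] lift (1,1): star map gives 0.6972; window check -0.3 ≤ 0.6972 < 0.1 is false → out
[5] lift (1,5): star map gives -0.5139; window check -0.3 ≤ -0.5139 < 0.1 is false → out
[6] lift (2,3): star map gives 1.0917; window check -0.3 ≤ 1.0917 < 0.1 is false → out
[7] lift (-1,-2): star map gives -0.3944; window check -0.3 ≤ -0.3944 < 0.1 is false → out
[8] lift (-1,-4): star map gives 0.2111; window check -0.3 ≤ 0.2111 < 0.1 is false → out

2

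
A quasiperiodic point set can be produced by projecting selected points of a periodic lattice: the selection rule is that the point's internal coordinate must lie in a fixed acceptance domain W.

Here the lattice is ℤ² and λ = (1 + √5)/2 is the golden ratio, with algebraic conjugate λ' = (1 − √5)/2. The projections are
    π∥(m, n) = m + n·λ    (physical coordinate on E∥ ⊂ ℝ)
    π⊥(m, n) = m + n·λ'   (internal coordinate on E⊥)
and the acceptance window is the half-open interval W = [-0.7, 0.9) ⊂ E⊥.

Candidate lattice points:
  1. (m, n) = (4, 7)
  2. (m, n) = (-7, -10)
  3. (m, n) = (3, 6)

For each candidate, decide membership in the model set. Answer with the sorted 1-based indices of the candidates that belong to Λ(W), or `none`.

1

λ' = (1−√5)/2 ≈ -0.618034.
candidate 1: (m,n)=(4,7) → π∥ = 4+7·λ ≈ 15.326238, π⊥ = 4+7·λ' ≈ -0.326238 ∈ [-0.7, 0.9) ⇒ IN Λ
candidate 2: (m,n)=(-7,-10) → π∥ = -7-10·λ ≈ -23.180340, π⊥ = -7-10·λ' ≈ -0.819660 ∉ [-0.7, 0.9) ⇒ out
candidate 3: (m,n)=(3,6) → π∥ = 3+6·λ ≈ 12.708204, π⊥ = 3+6·λ' ≈ -0.708204 ∉ [-0.7, 0.9) ⇒ out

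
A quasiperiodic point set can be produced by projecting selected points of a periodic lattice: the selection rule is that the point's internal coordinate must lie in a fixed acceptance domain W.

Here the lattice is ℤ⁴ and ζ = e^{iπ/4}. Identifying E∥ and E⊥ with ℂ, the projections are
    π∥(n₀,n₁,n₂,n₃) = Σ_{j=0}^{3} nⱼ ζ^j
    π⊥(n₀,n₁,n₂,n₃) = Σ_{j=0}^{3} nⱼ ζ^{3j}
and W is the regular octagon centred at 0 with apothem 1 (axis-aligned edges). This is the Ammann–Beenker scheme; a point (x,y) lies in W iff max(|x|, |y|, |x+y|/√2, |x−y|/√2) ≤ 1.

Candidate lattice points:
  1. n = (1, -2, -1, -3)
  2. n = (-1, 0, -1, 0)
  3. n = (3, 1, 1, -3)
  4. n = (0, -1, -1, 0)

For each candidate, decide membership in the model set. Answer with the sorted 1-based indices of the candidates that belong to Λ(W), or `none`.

4

π⊥(n) = n₀ + n₁ζ³ + n₂ζ⁶ + n₃ζ⁹ where ζ = e^{iπ/4}.
candidate 1: n = (1, -2, -1, -3) → π⊥ ≈ (+0.29289, -2.53553); max(|x|,|y|,|x±y|/√2) = 2.53553 > 1 ⇒ ∉ W
candidate 2: n = (-1, 0, -1, 0) → π⊥ ≈ (-1.00000, +1.00000); max(|x|,|y|,|x±y|/√2) = 1.41421 > 1 ⇒ ∉ W
candidate 3: n = (3, 1, 1, -3) → π⊥ ≈ (+0.17157, -2.41421); max(|x|,|y|,|x±y|/√2) = 2.41421 > 1 ⇒ ∉ W
candidate 4: n = (0, -1, -1, 0) → π⊥ ≈ (+0.70711, +0.29289); max(|x|,|y|,|x±y|/√2) = 0.70711 ≤ 1 ⇒ ∈ W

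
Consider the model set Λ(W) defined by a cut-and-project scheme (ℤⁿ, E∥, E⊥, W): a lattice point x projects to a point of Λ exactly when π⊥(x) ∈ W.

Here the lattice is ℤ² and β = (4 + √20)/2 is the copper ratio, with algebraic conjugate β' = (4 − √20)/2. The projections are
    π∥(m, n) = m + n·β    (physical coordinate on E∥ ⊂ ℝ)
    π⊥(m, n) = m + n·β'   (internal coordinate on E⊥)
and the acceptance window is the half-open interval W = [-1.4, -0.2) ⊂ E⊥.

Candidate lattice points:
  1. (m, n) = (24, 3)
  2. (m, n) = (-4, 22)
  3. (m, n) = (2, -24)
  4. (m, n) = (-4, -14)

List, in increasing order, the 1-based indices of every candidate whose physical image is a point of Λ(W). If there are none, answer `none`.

Compute β' = (4−√20)/2 = -0.2361, so π⊥(m,n) = m -0.2361·n.
[1] lift (24,3): star map gives 23.2918; window check -1.4 ≤ 23.2918 < -0.2 is false → out
[2] lift (-4,22): star map gives -9.1935; window check -1.4 ≤ -9.1935 < -0.2 is false → out
[3] lift (2,-24): star map gives 7.6656; window check -1.4 ≤ 7.6656 < -0.2 is false → out
[4] lift (-4,-14): star map gives -0.6950; window check -1.4 ≤ -0.6950 < -0.2 is true → IN Λ

4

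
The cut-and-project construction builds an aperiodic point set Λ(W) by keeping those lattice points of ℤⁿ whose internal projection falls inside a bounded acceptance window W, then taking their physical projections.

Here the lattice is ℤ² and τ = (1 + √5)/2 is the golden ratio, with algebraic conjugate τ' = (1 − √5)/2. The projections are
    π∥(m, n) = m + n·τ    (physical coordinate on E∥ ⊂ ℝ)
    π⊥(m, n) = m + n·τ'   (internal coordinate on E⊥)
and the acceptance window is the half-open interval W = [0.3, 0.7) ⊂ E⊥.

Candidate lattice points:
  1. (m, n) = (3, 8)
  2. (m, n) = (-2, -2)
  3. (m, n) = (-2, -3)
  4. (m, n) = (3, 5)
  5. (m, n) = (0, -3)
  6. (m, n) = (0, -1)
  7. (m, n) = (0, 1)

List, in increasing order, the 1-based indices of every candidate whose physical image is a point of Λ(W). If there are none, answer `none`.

6

Numerically τ ≈ 1.61803 and τ' = −1/τ ≈ -0.61803.
candidate 1: (m,n)=(3,8) → π∥ = 3+8·τ ≈ 15.94427, π⊥ = 3+8·τ' ≈ -1.94427 ∉ [0.3, 0.7) ⇒ out
candidate 2: (m,n)=(-2,-2) → π∥ = -2-2·τ ≈ -5.23607, π⊥ = -2-2·τ' ≈ -0.76393 ∉ [0.3, 0.7) ⇒ out
candidate 3: (m,n)=(-2,-3) → π∥ = -2-3·τ ≈ -6.85410, π⊥ = -2-3·τ' ≈ -0.14590 ∉ [0.3, 0.7) ⇒ out
candidate 4: (m,n)=(3,5) → π∥ = 3+5·τ ≈ 11.09017, π⊥ = 3+5·τ' ≈ -0.09017 ∉ [0.3, 0.7) ⇒ out
candidate 5: (m,n)=(0,-3) → π∥ = 0-3·τ ≈ -4.85410, π⊥ = 0-3·τ' ≈ 1.85410 ∉ [0.3, 0.7) ⇒ out
candidate 6: (m,n)=(0,-1) → π∥ = 0-1·τ ≈ -1.61803, π⊥ = 0-1·τ' ≈ 0.61803 ∈ [0.3, 0.7) ⇒ IN Λ
candidate 7: (m,n)=(0,1) → π∥ = 0+1·τ ≈ 1.61803, π⊥ = 0+1·τ' ≈ -0.61803 ∉ [0.3, 0.7) ⇒ out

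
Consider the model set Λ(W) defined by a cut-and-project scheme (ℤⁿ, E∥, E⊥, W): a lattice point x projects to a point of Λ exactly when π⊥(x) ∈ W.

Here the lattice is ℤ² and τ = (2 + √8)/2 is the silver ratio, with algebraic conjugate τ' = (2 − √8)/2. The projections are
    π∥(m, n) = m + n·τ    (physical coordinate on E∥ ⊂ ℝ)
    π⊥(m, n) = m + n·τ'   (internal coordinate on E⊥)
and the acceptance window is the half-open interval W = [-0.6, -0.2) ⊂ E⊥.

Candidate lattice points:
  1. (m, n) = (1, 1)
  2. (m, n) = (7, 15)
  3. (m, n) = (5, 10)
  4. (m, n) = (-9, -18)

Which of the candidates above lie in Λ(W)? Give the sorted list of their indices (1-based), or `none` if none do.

none

τ' = (2−√8)/2 ≈ -0.414214.
candidate 1: (m,n)=(1,1) → π∥ = 1+1·τ ≈ 3.414214, π⊥ = 1+1·τ' ≈ 0.585786 ∉ [-0.6, -0.2) ⇒ out
candidate 2: (m,n)=(7,15) → π∥ = 7+15·τ ≈ 43.213203, π⊥ = 7+15·τ' ≈ 0.786797 ∉ [-0.6, -0.2) ⇒ out
candidate 3: (m,n)=(5,10) → π∥ = 5+10·τ ≈ 29.142136, π⊥ = 5+10·τ' ≈ 0.857864 ∉ [-0.6, -0.2) ⇒ out
candidate 4: (m,n)=(-9,-18) → π∥ = -9-18·τ ≈ -52.455844, π⊥ = -9-18·τ' ≈ -1.544156 ∉ [-0.6, -0.2) ⇒ out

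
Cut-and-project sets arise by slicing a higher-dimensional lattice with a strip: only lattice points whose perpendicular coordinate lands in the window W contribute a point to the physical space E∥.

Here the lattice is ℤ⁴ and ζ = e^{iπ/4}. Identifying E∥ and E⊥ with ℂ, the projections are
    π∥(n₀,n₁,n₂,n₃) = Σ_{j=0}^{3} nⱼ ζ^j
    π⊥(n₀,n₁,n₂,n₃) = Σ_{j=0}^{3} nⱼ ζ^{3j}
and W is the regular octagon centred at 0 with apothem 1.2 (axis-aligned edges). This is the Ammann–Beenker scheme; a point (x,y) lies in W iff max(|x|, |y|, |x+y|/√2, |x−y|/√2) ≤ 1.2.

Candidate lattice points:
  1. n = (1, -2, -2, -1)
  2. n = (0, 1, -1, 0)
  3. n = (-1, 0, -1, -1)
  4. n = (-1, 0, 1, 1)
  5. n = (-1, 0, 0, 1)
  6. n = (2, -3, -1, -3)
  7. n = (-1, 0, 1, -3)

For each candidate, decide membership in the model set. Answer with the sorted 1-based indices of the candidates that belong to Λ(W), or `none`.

With ζ = e^{iπ/4} the internal vectors are ζ^0,ζ^3,ζ^6,ζ^9.
#1 (1, -2, -2, -1): internal (1.70711, -0.12132); octagon support 1.70711 vs apothem 1.2 → ∉ W
#2 (0, 1, -1, 0): internal (-0.70711, 1.70711); octagon support 1.70711 vs apothem 1.2 → ∉ W
#3 (-1, 0, -1, -1): internal (-1.70711, 0.29289); octagon support 1.70711 vs apothem 1.2 → ∉ W
#4 (-1, 0, 1, 1): internal (-0.29289, -0.29289); octagon support 0.41421 vs apothem 1.2 → ∈ W
#5 (-1, 0, 0, 1): internal (-0.29289, 0.70711); octagon support 0.70711 vs apothem 1.2 → ∈ W
#6 (2, -3, -1, -3): internal (2.00000, -3.24264); octagon support 3.70711 vs apothem 1.2 → ∉ W
#7 (-1, 0, 1, -3): internal (-3.12132, -3.12132); octagon support 4.41421 vs apothem 1.2 → ∉ W

4, 5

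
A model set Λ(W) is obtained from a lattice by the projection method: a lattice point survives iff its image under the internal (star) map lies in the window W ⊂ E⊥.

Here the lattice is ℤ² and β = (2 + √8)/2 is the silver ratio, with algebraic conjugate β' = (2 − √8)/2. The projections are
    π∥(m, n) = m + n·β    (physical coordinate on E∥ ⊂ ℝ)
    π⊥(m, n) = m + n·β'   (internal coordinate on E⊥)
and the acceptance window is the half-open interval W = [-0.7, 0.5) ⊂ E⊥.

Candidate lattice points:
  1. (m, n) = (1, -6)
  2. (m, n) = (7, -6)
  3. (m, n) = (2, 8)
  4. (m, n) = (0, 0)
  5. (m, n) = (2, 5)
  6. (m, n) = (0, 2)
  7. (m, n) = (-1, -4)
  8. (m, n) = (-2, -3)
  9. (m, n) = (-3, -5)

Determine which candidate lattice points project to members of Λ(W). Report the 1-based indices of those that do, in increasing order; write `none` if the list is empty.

β' = (2−√8)/2 ≈ -0.4142.
[1] lift (1,-6): star map gives 3.4853; window check -0.7 ≤ 3.4853 < 0.5 is false → out
[2] lift (7,-6): star map gives 9.4853; window check -0.7 ≤ 9.4853 < 0.5 is false → out
[3] lift (2,8): star map gives -1.3137; window check -0.7 ≤ -1.3137 < 0.5 is false → out
[4] lift (0,0): star map gives 0.0000; window check -0.7 ≤ 0.0000 < 0.5 is true → IN Λ
[5] lift (2,5): star map gives -0.0711; window check -0.7 ≤ -0.0711 < 0.5 is true → IN Λ
[6] lift (0,2): star map gives -0.8284; window check -0.7 ≤ -0.8284 < 0.5 is false → out
[7] lift (-1,-4): star map gives 0.6569; window check -0.7 ≤ 0.6569 < 0.5 is false → out
[8] lift (-2,-3): star map gives -0.7574; window check -0.7 ≤ -0.7574 < 0.5 is false → out
[9] lift (-3,-5): star map gives -0.9289; window check -0.7 ≤ -0.9289 < 0.5 is false → out

4, 5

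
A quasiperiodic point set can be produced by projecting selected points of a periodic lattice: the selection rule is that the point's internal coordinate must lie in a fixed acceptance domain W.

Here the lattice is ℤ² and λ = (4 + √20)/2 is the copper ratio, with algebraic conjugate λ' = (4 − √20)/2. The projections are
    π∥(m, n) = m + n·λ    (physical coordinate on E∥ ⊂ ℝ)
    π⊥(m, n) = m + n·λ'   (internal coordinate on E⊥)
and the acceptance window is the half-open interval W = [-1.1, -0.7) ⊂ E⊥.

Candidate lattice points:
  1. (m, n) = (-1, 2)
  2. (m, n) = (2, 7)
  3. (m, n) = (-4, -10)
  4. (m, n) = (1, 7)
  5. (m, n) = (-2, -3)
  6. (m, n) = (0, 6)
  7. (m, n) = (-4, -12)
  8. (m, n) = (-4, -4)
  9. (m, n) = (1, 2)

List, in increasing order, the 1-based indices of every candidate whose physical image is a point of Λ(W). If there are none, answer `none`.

none

λ' = (4−√20)/2 ≈ -0.236068.
[1] lift (-1,2): star map gives -1.472136; window check -1.1 ≤ -1.472136 < -0.7 is false → out
[2] lift (2,7): star map gives 0.347524; window check -1.1 ≤ 0.347524 < -0.7 is false → out
[3] lift (-4,-10): star map gives -1.639320; window check -1.1 ≤ -1.639320 < -0.7 is false → out
[4] lift (1,7): star map gives -0.652476; window check -1.1 ≤ -0.652476 < -0.7 is false → out
[5] lift (-2,-3): star map gives -1.291796; window check -1.1 ≤ -1.291796 < -0.7 is false → out
[6] lift (0,6): star map gives -1.416408; window check -1.1 ≤ -1.416408 < -0.7 is false → out
[7] lift (-4,-12): star map gives -1.167184; window check -1.1 ≤ -1.167184 < -0.7 is false → out
[8] lift (-4,-4): star map gives -3.055728; window check -1.1 ≤ -3.055728 < -0.7 is false → out
[9] lift (1,2): star map gives 0.527864; window check -1.1 ≤ 0.527864 < -0.7 is false → out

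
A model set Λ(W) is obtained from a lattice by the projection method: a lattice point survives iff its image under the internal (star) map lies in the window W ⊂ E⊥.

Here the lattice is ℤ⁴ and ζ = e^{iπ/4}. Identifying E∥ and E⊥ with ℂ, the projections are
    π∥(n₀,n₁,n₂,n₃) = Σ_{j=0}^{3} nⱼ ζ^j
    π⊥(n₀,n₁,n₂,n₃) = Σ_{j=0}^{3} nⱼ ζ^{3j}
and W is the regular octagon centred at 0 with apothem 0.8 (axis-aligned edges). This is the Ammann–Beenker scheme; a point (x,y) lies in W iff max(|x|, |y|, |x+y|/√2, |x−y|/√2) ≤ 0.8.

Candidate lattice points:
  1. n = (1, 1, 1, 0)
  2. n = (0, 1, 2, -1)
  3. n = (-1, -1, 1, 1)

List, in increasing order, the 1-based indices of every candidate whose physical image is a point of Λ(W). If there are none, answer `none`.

1

π⊥(n) = n₀ + n₁ζ³ + n₂ζ⁶ + n₃ζ⁹ where ζ = e^{iπ/4}.
#1 (1, 1, 1, 0): internal (0.292893, -0.292893); octagon support 0.414214 vs apothem 0.8 → ∈ W
#2 (0, 1, 2, -1): internal (-1.414214, -2.000000); octagon support 2.414214 vs apothem 0.8 → ∉ W
#3 (-1, -1, 1, 1): internal (0.414214, -1.000000); octagon support 1.000000 vs apothem 0.8 → ∉ W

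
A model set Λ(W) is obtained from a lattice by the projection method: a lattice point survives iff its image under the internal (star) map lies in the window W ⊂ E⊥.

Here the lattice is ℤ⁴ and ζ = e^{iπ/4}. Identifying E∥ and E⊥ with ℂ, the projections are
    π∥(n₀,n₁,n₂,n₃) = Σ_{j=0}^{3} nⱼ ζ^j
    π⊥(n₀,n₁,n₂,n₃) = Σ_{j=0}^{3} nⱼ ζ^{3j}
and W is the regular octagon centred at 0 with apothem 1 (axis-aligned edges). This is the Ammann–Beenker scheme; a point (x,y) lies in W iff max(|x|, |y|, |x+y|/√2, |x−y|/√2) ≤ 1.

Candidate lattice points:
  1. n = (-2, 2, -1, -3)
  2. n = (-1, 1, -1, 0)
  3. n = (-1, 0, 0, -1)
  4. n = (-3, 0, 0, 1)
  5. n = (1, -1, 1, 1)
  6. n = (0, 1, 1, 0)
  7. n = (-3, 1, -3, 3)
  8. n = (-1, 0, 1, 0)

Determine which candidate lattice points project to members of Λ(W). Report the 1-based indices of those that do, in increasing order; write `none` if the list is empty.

6

π⊥(n) = n₀ + n₁ζ³ + n₂ζ⁶ + n₃ζ⁹ where ζ = e^{iπ/4}.
#1 (-2, 2, -1, -3): internal (-5.53553, 0.29289); octagon support 5.53553 vs apothem 1 → ∉ W
#2 (-1, 1, -1, 0): internal (-1.70711, 1.70711); octagon support 2.41421 vs apothem 1 → ∉ W
#3 (-1, 0, 0, -1): internal (-1.70711, -0.70711); octagon support 1.70711 vs apothem 1 → ∉ W
#4 (-3, 0, 0, 1): internal (-2.29289, 0.70711); octagon support 2.29289 vs apothem 1 → ∉ W
#5 (1, -1, 1, 1): internal (2.41421, -1.00000); octagon support 2.41421 vs apothem 1 → ∉ W
#6 (0, 1, 1, 0): internal (-0.70711, -0.29289); octagon support 0.70711 vs apothem 1 → ∈ W
#7 (-3, 1, -3, 3): internal (-1.58579, 5.82843); octagon support 5.82843 vs apothem 1 → ∉ W
#8 (-1, 0, 1, 0): internal (-1.00000, -1.00000); octagon support 1.41421 vs apothem 1 → ∉ W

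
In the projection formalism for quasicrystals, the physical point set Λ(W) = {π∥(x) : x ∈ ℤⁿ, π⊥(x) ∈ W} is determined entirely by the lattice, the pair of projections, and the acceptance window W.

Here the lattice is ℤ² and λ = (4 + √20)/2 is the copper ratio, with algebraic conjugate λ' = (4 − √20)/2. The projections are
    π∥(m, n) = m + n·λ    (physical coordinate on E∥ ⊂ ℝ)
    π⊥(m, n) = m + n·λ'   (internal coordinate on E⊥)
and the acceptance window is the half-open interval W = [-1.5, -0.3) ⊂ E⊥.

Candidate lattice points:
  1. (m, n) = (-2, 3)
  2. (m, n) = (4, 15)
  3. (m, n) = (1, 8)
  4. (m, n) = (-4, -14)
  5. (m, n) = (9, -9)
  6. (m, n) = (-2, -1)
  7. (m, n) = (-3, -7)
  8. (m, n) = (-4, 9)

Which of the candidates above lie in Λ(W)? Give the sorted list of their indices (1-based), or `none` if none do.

λ' = (4−√20)/2 ≈ -0.23607.
[1] lift (-2,3): star map gives -2.70820; window check -1.5 ≤ -2.70820 < -0.3 is false → out
[2] lift (4,15): star map gives 0.45898; window check -1.5 ≤ 0.45898 < -0.3 is false → out
[3] lift (1,8): star map gives -0.88854; window check -1.5 ≤ -0.88854 < -0.3 is true → IN Λ
[4] lift (-4,-14): star map gives -0.69505; window check -1.5 ≤ -0.69505 < -0.3 is true → IN Λ
[5] lift (9,-9): star map gives 11.12461; window check -1.5 ≤ 11.12461 < -0.3 is false → out
[6] lift (-2,-1): star map gives -1.76393; window check -1.5 ≤ -1.76393 < -0.3 is false → out
[7] lift (-3,-7): star map gives -1.34752; window check -1.5 ≤ -1.34752 < -0.3 is true → IN Λ
[8] lift (-4,9): star map gives -6.12461; window check -1.5 ≤ -6.12461 < -0.3 is false → out

3, 4, 7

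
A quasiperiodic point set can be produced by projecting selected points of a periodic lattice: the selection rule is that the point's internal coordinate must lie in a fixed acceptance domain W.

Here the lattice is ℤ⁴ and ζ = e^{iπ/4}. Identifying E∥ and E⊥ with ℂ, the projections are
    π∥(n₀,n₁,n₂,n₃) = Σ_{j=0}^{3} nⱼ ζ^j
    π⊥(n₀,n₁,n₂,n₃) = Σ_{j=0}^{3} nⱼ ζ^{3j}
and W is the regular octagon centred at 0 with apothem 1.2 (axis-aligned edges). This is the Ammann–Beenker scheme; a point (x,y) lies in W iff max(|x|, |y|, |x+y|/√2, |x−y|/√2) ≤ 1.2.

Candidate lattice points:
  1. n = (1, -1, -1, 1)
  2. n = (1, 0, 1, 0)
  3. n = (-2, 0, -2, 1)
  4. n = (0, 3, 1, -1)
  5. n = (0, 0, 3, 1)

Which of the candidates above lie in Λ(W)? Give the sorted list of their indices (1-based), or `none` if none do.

none

With ζ = e^{iπ/4} the internal vectors are ζ^0,ζ^3,ζ^6,ζ^9.
candidate 1: n = (1, -1, -1, 1) → π⊥ ≈ (+2.4142, +1.0000); max(|x|,|y|,|x±y|/√2) = 2.4142 > 1.2 ⇒ ∉ W
candidate 2: n = (1, 0, 1, 0) → π⊥ ≈ (+1.0000, -1.0000); max(|x|,|y|,|x±y|/√2) = 1.4142 > 1.2 ⇒ ∉ W
candidate 3: n = (-2, 0, -2, 1) → π⊥ ≈ (-1.2929, +2.7071); max(|x|,|y|,|x±y|/√2) = 2.8284 > 1.2 ⇒ ∉ W
candidate 4: n = (0, 3, 1, -1) → π⊥ ≈ (-2.8284, +0.4142); max(|x|,|y|,|x±y|/√2) = 2.8284 > 1.2 ⇒ ∉ W
candidate 5: n = (0, 0, 3, 1) → π⊥ ≈ (+0.7071, -2.2929); max(|x|,|y|,|x±y|/√2) = 2.2929 > 1.2 ⇒ ∉ W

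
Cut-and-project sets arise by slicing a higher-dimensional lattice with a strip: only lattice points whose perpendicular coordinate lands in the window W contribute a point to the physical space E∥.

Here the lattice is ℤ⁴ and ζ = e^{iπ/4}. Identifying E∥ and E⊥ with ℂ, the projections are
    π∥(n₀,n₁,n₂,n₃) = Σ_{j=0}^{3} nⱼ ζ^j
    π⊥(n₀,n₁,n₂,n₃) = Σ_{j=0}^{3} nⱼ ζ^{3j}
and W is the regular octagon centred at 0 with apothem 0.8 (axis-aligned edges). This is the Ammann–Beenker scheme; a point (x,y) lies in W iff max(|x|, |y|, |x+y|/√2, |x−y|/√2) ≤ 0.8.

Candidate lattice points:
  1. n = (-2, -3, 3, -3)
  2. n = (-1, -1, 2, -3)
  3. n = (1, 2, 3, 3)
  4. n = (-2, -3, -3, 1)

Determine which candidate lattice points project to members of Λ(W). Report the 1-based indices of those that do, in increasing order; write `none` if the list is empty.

With ζ = e^{iπ/4} the internal vectors are ζ^0,ζ^3,ζ^6,ζ^9.
#1 (-2, -3, 3, -3): internal (-2.000000, -7.242641); octagon support 7.242641 vs apothem 0.8 → ∉ W
#2 (-1, -1, 2, -3): internal (-2.414214, -4.828427); octagon support 5.121320 vs apothem 0.8 → ∉ W
#3 (1, 2, 3, 3): internal (1.707107, 0.535534); octagon support 1.707107 vs apothem 0.8 → ∉ W
#4 (-2, -3, -3, 1): internal (0.828427, 1.585786); octagon support 1.707107 vs apothem 0.8 → ∉ W

none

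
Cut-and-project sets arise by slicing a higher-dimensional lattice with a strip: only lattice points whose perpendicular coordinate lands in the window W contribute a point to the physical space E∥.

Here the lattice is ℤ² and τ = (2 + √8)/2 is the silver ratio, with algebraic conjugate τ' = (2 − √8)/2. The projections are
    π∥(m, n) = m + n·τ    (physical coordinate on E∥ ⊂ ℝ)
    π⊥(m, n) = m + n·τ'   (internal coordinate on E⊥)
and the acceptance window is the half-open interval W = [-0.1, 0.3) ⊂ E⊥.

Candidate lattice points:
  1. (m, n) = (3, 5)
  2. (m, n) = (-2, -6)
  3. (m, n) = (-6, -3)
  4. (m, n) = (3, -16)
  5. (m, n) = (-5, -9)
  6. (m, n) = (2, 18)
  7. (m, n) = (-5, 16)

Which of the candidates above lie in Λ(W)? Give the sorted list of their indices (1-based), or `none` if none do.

τ' = (2−√8)/2 ≈ -0.4142.
#1 (3,5): internal coord 3 + (5)·τ' = +0.9289; +0.9289 ∉ [-0.1, 0.3) → out
#2 (-2,-6): internal coord -2 + (-6)·τ' = +0.4853; +0.4853 ∉ [-0.1, 0.3) → out
#3 (-6,-3): internal coord -6 + (-3)·τ' = -4.7574; -4.7574 ∉ [-0.1, 0.3) → out
#4 (3,-16): internal coord 3 + (-16)·τ' = +9.6274; +9.6274 ∉ [-0.1, 0.3) → out
#5 (-5,-9): internal coord -5 + (-9)·τ' = -1.2721; -1.2721 ∉ [-0.1, 0.3) → out
#6 (2,18): internal coord 2 + (18)·τ' = -5.4558; -5.4558 ∉ [-0.1, 0.3) → out
#7 (-5,16): internal coord -5 + (16)·τ' = -11.6274; -11.6274 ∉ [-0.1, 0.3) → out

none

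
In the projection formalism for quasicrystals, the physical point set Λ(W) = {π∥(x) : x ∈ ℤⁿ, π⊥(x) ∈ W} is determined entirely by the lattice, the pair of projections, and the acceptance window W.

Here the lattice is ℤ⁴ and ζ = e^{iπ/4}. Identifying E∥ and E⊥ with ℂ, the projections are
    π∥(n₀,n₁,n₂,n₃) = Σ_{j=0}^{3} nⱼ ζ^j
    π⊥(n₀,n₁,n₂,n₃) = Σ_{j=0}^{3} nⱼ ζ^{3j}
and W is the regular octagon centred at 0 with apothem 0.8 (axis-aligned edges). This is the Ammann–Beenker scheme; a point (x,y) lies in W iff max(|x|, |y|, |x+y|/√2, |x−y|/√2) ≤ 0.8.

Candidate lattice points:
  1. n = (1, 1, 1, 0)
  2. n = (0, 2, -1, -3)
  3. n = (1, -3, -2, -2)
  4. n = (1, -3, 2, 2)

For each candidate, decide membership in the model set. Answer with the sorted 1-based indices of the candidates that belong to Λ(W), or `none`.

1

Internal map: ζ^{3j} for j=0..3 gives (1,0), (−√2/2,√2/2), (0,−1), (√2/2,√2/2).
#1 (1, 1, 1, 0): internal (0.292893, -0.292893); octagon support 0.414214 vs apothem 0.8 → ∈ W
#2 (0, 2, -1, -3): internal (-3.535534, 0.292893); octagon support 3.535534 vs apothem 0.8 → ∉ W
#3 (1, -3, -2, -2): internal (1.707107, -1.535534); octagon support 2.292893 vs apothem 0.8 → ∉ W
#4 (1, -3, 2, 2): internal (4.535534, -2.707107); octagon support 5.121320 vs apothem 0.8 → ∉ W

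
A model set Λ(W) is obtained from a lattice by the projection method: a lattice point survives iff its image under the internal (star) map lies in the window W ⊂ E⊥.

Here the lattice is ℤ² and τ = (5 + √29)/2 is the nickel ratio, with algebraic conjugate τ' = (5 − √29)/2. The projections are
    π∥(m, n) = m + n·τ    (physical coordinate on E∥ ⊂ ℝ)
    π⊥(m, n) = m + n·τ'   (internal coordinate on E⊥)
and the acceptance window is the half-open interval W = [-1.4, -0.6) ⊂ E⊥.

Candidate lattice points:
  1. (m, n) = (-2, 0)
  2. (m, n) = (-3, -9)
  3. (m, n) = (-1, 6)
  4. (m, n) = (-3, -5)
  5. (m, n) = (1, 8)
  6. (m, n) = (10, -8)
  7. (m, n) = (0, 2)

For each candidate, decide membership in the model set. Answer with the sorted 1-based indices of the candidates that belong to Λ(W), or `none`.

2

τ' = (5−√29)/2 ≈ -0.192582.
[1] lift (-2,0): star map gives -2.000000; window check -1.4 ≤ -2.000000 < -0.6 is false → out
[2] lift (-3,-9): star map gives -1.266758; window check -1.4 ≤ -1.266758 < -0.6 is true → IN Λ
[3] lift (-1,6): star map gives -2.155494; window check -1.4 ≤ -2.155494 < -0.6 is false → out
[4] lift (-3,-5): star map gives -2.037088; window check -1.4 ≤ -2.037088 < -0.6 is false → out
[5] lift (1,8): star map gives -0.540659; window check -1.4 ≤ -0.540659 < -0.6 is false → out
[6] lift (10,-8): star map gives 11.540659; window check -1.4 ≤ 11.540659 < -0.6 is false → out
[7] lift (0,2): star map gives -0.385165; window check -1.4 ≤ -0.385165 < -0.6 is false → out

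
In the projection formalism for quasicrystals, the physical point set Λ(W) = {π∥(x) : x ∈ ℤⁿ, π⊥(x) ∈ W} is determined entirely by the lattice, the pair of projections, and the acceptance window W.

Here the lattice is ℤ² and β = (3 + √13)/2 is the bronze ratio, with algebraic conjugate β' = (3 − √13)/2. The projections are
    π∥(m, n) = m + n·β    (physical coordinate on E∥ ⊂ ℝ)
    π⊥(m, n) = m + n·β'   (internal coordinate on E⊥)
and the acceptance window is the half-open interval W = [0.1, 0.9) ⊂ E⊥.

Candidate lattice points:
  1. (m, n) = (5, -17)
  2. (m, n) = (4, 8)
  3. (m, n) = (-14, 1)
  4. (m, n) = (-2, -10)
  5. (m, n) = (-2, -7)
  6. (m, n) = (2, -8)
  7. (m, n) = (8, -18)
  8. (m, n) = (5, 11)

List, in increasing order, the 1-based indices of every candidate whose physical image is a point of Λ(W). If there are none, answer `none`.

β' = (3−√13)/2 ≈ -0.3028.
[1] lift (5,-17): star map gives 10.1472; window check 0.1 ≤ 10.1472 < 0.9 is false → out
[2] lift (4,8): star map gives 1.5778; window check 0.1 ≤ 1.5778 < 0.9 is false → out
[3] lift (-14,1): star map gives -14.3028; window check 0.1 ≤ -14.3028 < 0.9 is false → out
[4] lift (-2,-10): star map gives 1.0278; window check 0.1 ≤ 1.0278 < 0.9 is false → out
[5] lift (-2,-7): star map gives 0.1194; window check 0.1 ≤ 0.1194 < 0.9 is true → IN Λ
[6] lift (2,-8): star map gives 4.4222; window check 0.1 ≤ 4.4222 < 0.9 is false → out
[7] lift (8,-18): star map gives 13.4500; window check 0.1 ≤ 13.4500 < 0.9 is false → out
[8] lift (5,11): star map gives 1.6695; window check 0.1 ≤ 1.6695 < 0.9 is false → out

5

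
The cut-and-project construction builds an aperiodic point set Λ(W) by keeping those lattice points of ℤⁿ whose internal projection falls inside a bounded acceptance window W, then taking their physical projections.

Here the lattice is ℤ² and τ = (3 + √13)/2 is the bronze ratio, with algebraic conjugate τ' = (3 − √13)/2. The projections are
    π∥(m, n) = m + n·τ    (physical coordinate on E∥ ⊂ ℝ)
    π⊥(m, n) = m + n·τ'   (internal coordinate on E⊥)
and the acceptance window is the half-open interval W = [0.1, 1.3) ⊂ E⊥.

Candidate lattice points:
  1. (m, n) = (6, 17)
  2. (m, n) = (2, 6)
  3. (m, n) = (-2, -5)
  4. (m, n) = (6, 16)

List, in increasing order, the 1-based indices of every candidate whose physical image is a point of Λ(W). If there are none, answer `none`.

Numerically τ ≈ 3.3028 and τ' = −1/τ ≈ -0.3028.
#1 (6,17): internal coord 6 + (17)·τ' = +0.8528; +0.8528 ∈ [0.1, 1.3) → IN Λ
#2 (2,6): internal coord 2 + (6)·τ' = +0.1833; +0.1833 ∈ [0.1, 1.3) → IN Λ
#3 (-2,-5): internal coord -2 + (-5)·τ' = -0.4861; -0.4861 ∉ [0.1, 1.3) → out
#4 (6,16): internal coord 6 + (16)·τ' = +1.1556; +1.1556 ∈ [0.1, 1.3) → IN Λ

1, 2, 4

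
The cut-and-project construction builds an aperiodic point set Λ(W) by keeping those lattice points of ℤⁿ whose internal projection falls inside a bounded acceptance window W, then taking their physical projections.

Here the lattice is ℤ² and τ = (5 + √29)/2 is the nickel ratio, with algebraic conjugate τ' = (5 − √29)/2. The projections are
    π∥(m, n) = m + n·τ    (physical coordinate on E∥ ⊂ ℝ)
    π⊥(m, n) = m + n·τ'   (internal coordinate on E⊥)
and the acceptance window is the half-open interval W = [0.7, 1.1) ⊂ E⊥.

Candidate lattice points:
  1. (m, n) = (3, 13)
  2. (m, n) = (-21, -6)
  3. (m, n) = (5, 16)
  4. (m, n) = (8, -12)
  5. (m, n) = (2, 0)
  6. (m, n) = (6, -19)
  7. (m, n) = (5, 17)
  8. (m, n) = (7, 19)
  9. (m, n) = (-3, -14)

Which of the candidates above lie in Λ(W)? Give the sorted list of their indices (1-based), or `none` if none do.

τ' = (5−√29)/2 ≈ -0.19258.
#1 (3,13): internal coord 3 + (13)·τ' = +0.49643; +0.49643 ∉ [0.7, 1.1) → out
#2 (-21,-6): internal coord -21 + (-6)·τ' = -19.84451; -19.84451 ∉ [0.7, 1.1) → out
#3 (5,16): internal coord 5 + (16)·τ' = +1.91868; +1.91868 ∉ [0.7, 1.1) → out
#4 (8,-12): internal coord 8 + (-12)·τ' = +10.31099; +10.31099 ∉ [0.7, 1.1) → out
#5 (2,0): internal coord 2 + (0)·τ' = +2.00000; +2.00000 ∉ [0.7, 1.1) → out
#6 (6,-19): internal coord 6 + (-19)·τ' = +9.65907; +9.65907 ∉ [0.7, 1.1) → out
#7 (5,17): internal coord 5 + (17)·τ' = +1.72610; +1.72610 ∉ [0.7, 1.1) → out
#8 (7,19): internal coord 7 + (19)·τ' = +3.34093; +3.34093 ∉ [0.7, 1.1) → out
#9 (-3,-14): internal coord -3 + (-14)·τ' = -0.30385; -0.30385 ∉ [0.7, 1.1) → out

none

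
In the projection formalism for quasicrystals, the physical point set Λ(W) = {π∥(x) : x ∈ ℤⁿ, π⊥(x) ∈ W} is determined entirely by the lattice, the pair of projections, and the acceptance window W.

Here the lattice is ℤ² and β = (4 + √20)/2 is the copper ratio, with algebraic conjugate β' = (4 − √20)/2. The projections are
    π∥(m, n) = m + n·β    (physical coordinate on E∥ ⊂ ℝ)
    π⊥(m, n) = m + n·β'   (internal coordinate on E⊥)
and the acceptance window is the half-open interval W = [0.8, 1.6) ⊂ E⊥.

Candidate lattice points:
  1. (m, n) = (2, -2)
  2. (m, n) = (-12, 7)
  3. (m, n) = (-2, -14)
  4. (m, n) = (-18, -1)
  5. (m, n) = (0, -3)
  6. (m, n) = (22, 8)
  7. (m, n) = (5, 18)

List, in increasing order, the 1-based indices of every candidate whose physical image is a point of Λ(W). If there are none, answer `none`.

3

β' = (4−√20)/2 ≈ -0.23607.
candidate 1: (m,n)=(2,-2) → π∥ = 2-2·β ≈ -6.47214, π⊥ = 2-2·β' ≈ 2.47214 ∉ [0.8, 1.6) ⇒ out
candidate 2: (m,n)=(-12,7) → π∥ = -12+7·β ≈ 17.65248, π⊥ = -12+7·β' ≈ -13.65248 ∉ [0.8, 1.6) ⇒ out
candidate 3: (m,n)=(-2,-14) → π∥ = -2-14·β ≈ -61.30495, π⊥ = -2-14·β' ≈ 1.30495 ∈ [0.8, 1.6) ⇒ IN Λ
candidate 4: (m,n)=(-18,-1) → π∥ = -18-1·β ≈ -22.23607, π⊥ = -18-1·β' ≈ -17.76393 ∉ [0.8, 1.6) ⇒ out
candidate 5: (m,n)=(0,-3) → π∥ = 0-3·β ≈ -12.70820, π⊥ = 0-3·β' ≈ 0.70820 ∉ [0.8, 1.6) ⇒ out
candidate 6: (m,n)=(22,8) → π∥ = 22+8·β ≈ 55.88854, π⊥ = 22+8·β' ≈ 20.11146 ∉ [0.8, 1.6) ⇒ out
candidate 7: (m,n)=(5,18) → π∥ = 5+18·β ≈ 81.24922, π⊥ = 5+18·β' ≈ 0.75078 ∉ [0.8, 1.6) ⇒ out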